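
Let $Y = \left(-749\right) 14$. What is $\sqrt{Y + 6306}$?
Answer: $2 i \sqrt{1045} \approx 64.653 i$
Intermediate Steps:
$Y = -10486$
$\sqrt{Y + 6306} = \sqrt{-10486 + 6306} = \sqrt{-4180} = 2 i \sqrt{1045}$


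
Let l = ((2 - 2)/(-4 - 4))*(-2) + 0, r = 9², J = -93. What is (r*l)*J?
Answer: 0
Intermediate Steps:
r = 81
l = 0 (l = (0/(-8))*(-2) + 0 = (0*(-⅛))*(-2) + 0 = 0*(-2) + 0 = 0 + 0 = 0)
(r*l)*J = (81*0)*(-93) = 0*(-93) = 0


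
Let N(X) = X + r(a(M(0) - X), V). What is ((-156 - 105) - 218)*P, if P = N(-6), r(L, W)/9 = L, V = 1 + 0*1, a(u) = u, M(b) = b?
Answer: -22992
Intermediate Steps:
V = 1 (V = 1 + 0 = 1)
r(L, W) = 9*L
N(X) = -8*X (N(X) = X + 9*(0 - X) = X + 9*(-X) = X - 9*X = -8*X)
P = 48 (P = -8*(-6) = 48)
((-156 - 105) - 218)*P = ((-156 - 105) - 218)*48 = (-261 - 218)*48 = -479*48 = -22992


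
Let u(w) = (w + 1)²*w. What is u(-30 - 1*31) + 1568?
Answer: -218032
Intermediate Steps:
u(w) = w*(1 + w)² (u(w) = (1 + w)²*w = w*(1 + w)²)
u(-30 - 1*31) + 1568 = (-30 - 1*31)*(1 + (-30 - 1*31))² + 1568 = (-30 - 31)*(1 + (-30 - 31))² + 1568 = -61*(1 - 61)² + 1568 = -61*(-60)² + 1568 = -61*3600 + 1568 = -219600 + 1568 = -218032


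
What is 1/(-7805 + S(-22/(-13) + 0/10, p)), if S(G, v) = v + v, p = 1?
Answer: -1/7803 ≈ -0.00012816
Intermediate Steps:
S(G, v) = 2*v
1/(-7805 + S(-22/(-13) + 0/10, p)) = 1/(-7805 + 2*1) = 1/(-7805 + 2) = 1/(-7803) = -1/7803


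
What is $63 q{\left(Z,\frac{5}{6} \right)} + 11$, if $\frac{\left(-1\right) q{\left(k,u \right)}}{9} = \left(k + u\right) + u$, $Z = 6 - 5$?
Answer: $-1501$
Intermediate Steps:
$Z = 1$ ($Z = 6 - 5 = 1$)
$q{\left(k,u \right)} = - 18 u - 9 k$ ($q{\left(k,u \right)} = - 9 \left(\left(k + u\right) + u\right) = - 9 \left(k + 2 u\right) = - 18 u - 9 k$)
$63 q{\left(Z,\frac{5}{6} \right)} + 11 = 63 \left(- 18 \cdot \frac{5}{6} - 9\right) + 11 = 63 \left(- 18 \cdot 5 \cdot \frac{1}{6} - 9\right) + 11 = 63 \left(\left(-18\right) \frac{5}{6} - 9\right) + 11 = 63 \left(-15 - 9\right) + 11 = 63 \left(-24\right) + 11 = -1512 + 11 = -1501$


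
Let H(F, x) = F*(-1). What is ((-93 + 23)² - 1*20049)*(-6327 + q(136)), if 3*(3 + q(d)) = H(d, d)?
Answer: 289739774/3 ≈ 9.6580e+7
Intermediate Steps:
H(F, x) = -F
q(d) = -3 - d/3 (q(d) = -3 + (-d)/3 = -3 - d/3)
((-93 + 23)² - 1*20049)*(-6327 + q(136)) = ((-93 + 23)² - 1*20049)*(-6327 + (-3 - ⅓*136)) = ((-70)² - 20049)*(-6327 + (-3 - 136/3)) = (4900 - 20049)*(-6327 - 145/3) = -15149*(-19126/3) = 289739774/3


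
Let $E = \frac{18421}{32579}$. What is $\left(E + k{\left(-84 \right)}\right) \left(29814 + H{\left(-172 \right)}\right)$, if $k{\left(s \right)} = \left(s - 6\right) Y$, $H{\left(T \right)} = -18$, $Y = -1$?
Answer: $\frac{87914021676}{32579} \approx 2.6985 \cdot 10^{6}$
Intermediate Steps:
$k{\left(s \right)} = 6 - s$ ($k{\left(s \right)} = \left(s - 6\right) \left(-1\right) = \left(-6 + s\right) \left(-1\right) = 6 - s$)
$E = \frac{18421}{32579}$ ($E = 18421 \cdot \frac{1}{32579} = \frac{18421}{32579} \approx 0.56543$)
$\left(E + k{\left(-84 \right)}\right) \left(29814 + H{\left(-172 \right)}\right) = \left(\frac{18421}{32579} + \left(6 - -84\right)\right) \left(29814 - 18\right) = \left(\frac{18421}{32579} + \left(6 + 84\right)\right) 29796 = \left(\frac{18421}{32579} + 90\right) 29796 = \frac{2950531}{32579} \cdot 29796 = \frac{87914021676}{32579}$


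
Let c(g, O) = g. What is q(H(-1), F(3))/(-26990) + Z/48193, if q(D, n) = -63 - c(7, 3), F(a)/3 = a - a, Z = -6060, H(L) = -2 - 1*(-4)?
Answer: -16018589/130072907 ≈ -0.12315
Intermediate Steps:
H(L) = 2 (H(L) = -2 + 4 = 2)
F(a) = 0 (F(a) = 3*(a - a) = 3*0 = 0)
q(D, n) = -70 (q(D, n) = -63 - 1*7 = -63 - 7 = -70)
q(H(-1), F(3))/(-26990) + Z/48193 = -70/(-26990) - 6060/48193 = -70*(-1/26990) - 6060*1/48193 = 7/2699 - 6060/48193 = -16018589/130072907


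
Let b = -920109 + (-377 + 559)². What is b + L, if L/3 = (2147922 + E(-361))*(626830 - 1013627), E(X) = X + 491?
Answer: -2492581095317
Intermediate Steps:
E(X) = 491 + X
L = -2492580208332 (L = 3*((2147922 + (491 - 361))*(626830 - 1013627)) = 3*((2147922 + 130)*(-386797)) = 3*(2148052*(-386797)) = 3*(-830860069444) = -2492580208332)
b = -886985 (b = -920109 + 182² = -920109 + 33124 = -886985)
b + L = -886985 - 2492580208332 = -2492581095317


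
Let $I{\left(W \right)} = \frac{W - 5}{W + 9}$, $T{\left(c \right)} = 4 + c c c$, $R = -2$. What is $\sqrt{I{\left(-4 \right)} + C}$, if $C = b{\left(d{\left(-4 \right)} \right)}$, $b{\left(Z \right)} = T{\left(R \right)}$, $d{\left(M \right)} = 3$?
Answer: $\frac{i \sqrt{145}}{5} \approx 2.4083 i$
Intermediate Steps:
$T{\left(c \right)} = 4 + c^{3}$ ($T{\left(c \right)} = 4 + c c^{2} = 4 + c^{3}$)
$b{\left(Z \right)} = -4$ ($b{\left(Z \right)} = 4 + \left(-2\right)^{3} = 4 - 8 = -4$)
$I{\left(W \right)} = \frac{-5 + W}{9 + W}$
$C = -4$
$\sqrt{I{\left(-4 \right)} + C} = \sqrt{\frac{-5 - 4}{9 - 4} - 4} = \sqrt{\frac{1}{5} \left(-9\right) - 4} = \sqrt{- \frac{9}{5} - 4} = \sqrt{- \frac{29}{5}} = \frac{i \sqrt{145}}{5}$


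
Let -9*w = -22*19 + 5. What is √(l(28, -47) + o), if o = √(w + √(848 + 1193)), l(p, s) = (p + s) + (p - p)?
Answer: √(-171 + 3*√(413 + 9*√2041))/3 ≈ 3.0752*I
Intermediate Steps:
l(p, s) = p + s (l(p, s) = (p + s) + 0 = p + s)
w = 413/9 (w = -(-22*19 + 5)/9 = -(-418 + 5)/9 = -⅑*(-413) = 413/9 ≈ 45.889)
o = √(413/9 + √2041) (o = √(413/9 + √(848 + 1193)) = √(413/9 + √2041) ≈ 9.5429)
√(l(28, -47) + o) = √((28 - 47) + √(413 + 9*√2041)/3) = √(-19 + √(413 + 9*√2041)/3)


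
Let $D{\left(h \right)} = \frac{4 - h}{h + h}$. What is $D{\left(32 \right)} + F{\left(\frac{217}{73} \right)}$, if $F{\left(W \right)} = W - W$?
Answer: $- \frac{7}{16} \approx -0.4375$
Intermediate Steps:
$F{\left(W \right)} = 0$
$D{\left(h \right)} = \frac{4 - h}{2 h}$
$D{\left(32 \right)} + F{\left(\frac{217}{73} \right)} = \frac{4 - 32}{2 \cdot 32} + 0 = \frac{1}{2} \cdot \frac{1}{32} \left(4 - 32\right) + 0 = \frac{1}{2} \cdot \frac{1}{32} \left(-28\right) + 0 = - \frac{7}{16} + 0 = - \frac{7}{16}$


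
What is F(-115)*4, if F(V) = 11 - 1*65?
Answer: -216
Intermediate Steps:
F(V) = -54 (F(V) = 11 - 65 = -54)
F(-115)*4 = -54*4 = -216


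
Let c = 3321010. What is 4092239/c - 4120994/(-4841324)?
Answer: 220379718213/105776877745 ≈ 2.0834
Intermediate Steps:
4092239/c - 4120994/(-4841324) = 4092239/3321010 - 4120994/(-4841324) = 4092239*(1/3321010) - 4120994*(-1/4841324) = 215381/174790 + 2060497/2420662 = 220379718213/105776877745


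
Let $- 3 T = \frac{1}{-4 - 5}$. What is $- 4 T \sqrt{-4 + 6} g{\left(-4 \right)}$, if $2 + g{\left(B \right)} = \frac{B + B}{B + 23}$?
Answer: $\frac{184 \sqrt{2}}{513} \approx 0.50724$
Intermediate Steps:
$T = \frac{1}{27}$ ($T = - \frac{1}{3 \left(-4 - 5\right)} = - \frac{1}{3 \left(-9\right)} = \left(- \frac{1}{3}\right) \left(- \frac{1}{9}\right) = \frac{1}{27} \approx 0.037037$)
$g{\left(B \right)} = -2 + \frac{2 B}{23 + B}$ ($g{\left(B \right)} = -2 + \frac{B + B}{B + 23} = -2 + \frac{2 B}{23 + B}$)
$- 4 T \sqrt{-4 + 6} g{\left(-4 \right)} = \left(-4\right) \frac{1}{27} \sqrt{-4 + 6} \left(- \frac{46}{23 - 4}\right) = - \frac{4 \sqrt{2}}{27} \left(- \frac{46}{19}\right) = \frac{184 \sqrt{2}}{513}$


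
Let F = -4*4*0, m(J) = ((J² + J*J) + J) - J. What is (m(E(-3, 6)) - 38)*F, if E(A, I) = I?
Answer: 0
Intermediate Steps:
m(J) = 2*J² (m(J) = ((J² + J²) + J) - J = (2*J² + J) - J = (J + 2*J²) - J = 2*J²)
F = 0 (F = -16*0 = 0)
(m(E(-3, 6)) - 38)*F = (2*6² - 38)*0 = (2*36 - 38)*0 = (72 - 38)*0 = 34*0 = 0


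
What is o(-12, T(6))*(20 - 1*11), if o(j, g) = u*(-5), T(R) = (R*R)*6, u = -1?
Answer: 45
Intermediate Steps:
T(R) = 6*R² (T(R) = R²*6 = 6*R²)
o(j, g) = 5 (o(j, g) = -1*(-5) = 5)
o(-12, T(6))*(20 - 1*11) = 5*(20 - 1*11) = 5*(20 - 11) = 5*9 = 45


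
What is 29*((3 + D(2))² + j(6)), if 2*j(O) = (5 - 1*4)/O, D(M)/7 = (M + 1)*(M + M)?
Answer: 2634041/12 ≈ 2.1950e+5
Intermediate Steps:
D(M) = 14*M*(1 + M) (D(M) = 7*((M + 1)*(M + M)) = 7*((1 + M)*(2*M)) = 7*(2*M*(1 + M)) = 14*M*(1 + M))
j(O) = 1/(2*O) (j(O) = ((5 - 1*4)/O)/2 = ((5 - 4)/O)/2 = (1/O)/2 = 1/(2*O))
29*((3 + D(2))² + j(6)) = 29*((3 + 14*2*(1 + 2))² + (½)/6) = 29*((3 + 14*2*3)² + (½)*(⅙)) = 29*((3 + 84)² + 1/12) = 29*(87² + 1/12) = 29*(7569 + 1/12) = 29*(90829/12) = 2634041/12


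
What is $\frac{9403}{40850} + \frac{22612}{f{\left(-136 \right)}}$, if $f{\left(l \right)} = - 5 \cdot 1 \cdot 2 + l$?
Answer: $- \frac{461163681}{2982050} \approx -154.65$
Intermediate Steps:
$f{\left(l \right)} = -10 + l$ ($f{\left(l \right)} = \left(-5\right) 2 + l = -10 + l$)
$\frac{9403}{40850} + \frac{22612}{f{\left(-136 \right)}} = \frac{9403}{40850} + \frac{22612}{-10 - 136} = 9403 \cdot \frac{1}{40850} + \frac{22612}{-146} = \frac{9403}{40850} + 22612 \left(- \frac{1}{146}\right) = \frac{9403}{40850} - \frac{11306}{73} = - \frac{461163681}{2982050}$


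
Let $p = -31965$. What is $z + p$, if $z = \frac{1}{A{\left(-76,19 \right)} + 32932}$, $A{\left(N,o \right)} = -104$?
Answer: $- \frac{1049347019}{32828} \approx -31965.0$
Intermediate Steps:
$z = \frac{1}{32828}$ ($z = \frac{1}{-104 + 32932} = \frac{1}{32828} \approx 3.0462 \cdot 10^{-5}$)
$z + p = \frac{1}{32828} - 31965 = - \frac{1049347019}{32828}$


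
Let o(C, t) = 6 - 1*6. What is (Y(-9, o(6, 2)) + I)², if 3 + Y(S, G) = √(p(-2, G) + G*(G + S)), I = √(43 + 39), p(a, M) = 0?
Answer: (3 - √82)² ≈ 36.668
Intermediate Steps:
o(C, t) = 0 (o(C, t) = 6 - 6 = 0)
I = √82 ≈ 9.0554
Y(S, G) = -3 + √(G*(G + S)) (Y(S, G) = -3 + √(0 + G*(G + S)) = -3 + √(G*(G + S)))
(Y(-9, o(6, 2)) + I)² = ((-3 + √(0*(0 - 9))) + √82)² = ((-3 + √(0*(-9))) + √82)² = ((-3 + √0) + √82)² = ((-3 + 0) + √82)² = (-3 + √82)²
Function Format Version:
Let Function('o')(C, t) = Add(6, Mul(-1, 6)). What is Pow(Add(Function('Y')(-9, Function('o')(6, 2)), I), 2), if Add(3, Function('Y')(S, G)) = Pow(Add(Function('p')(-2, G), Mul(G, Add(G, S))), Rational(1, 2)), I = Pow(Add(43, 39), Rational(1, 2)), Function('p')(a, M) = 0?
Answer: Pow(Add(3, Mul(-1, Pow(82, Rational(1, 2)))), 2) ≈ 36.668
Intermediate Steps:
Function('o')(C, t) = 0 (Function('o')(C, t) = Add(6, -6) = 0)
I = Pow(82, Rational(1, 2)) ≈ 9.0554
Function('Y')(S, G) = Add(-3, Pow(Mul(G, Add(G, S)), Rational(1, 2))) (Function('Y')(S, G) = Add(-3, Pow(Add(0, Mul(G, Add(G, S))), Rational(1, 2))) = Add(-3, Pow(Mul(G, Add(G, S)), Rational(1, 2))))
Pow(Add(Function('Y')(-9, Function('o')(6, 2)), I), 2) = Pow(Add(Add(-3, Pow(Mul(0, Add(0, -9)), Rational(1, 2))), Pow(82, Rational(1, 2))), 2) = Pow(Add(Add(-3, Pow(Mul(0, -9), Rational(1, 2))), Pow(82, Rational(1, 2))), 2) = Pow(Add(Add(-3, Pow(0, Rational(1, 2))), Pow(82, Rational(1, 2))), 2) = Pow(Add(Add(-3, 0), Pow(82, Rational(1, 2))), 2) = Pow(Add(-3, Pow(82, Rational(1, 2))), 2)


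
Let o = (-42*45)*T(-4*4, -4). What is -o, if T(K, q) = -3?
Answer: -5670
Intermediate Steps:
o = 5670 (o = -42*45*(-3) = -1890*(-3) = 5670)
-o = -1*5670 = -5670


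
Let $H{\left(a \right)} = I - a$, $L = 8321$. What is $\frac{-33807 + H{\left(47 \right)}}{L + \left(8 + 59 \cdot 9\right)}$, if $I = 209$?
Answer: $- \frac{6729}{1772} \approx -3.7974$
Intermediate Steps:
$H{\left(a \right)} = 209 - a$
$\frac{-33807 + H{\left(47 \right)}}{L + \left(8 + 59 \cdot 9\right)} = \frac{-33807 + \left(209 - 47\right)}{8321 + \left(8 + 59 \cdot 9\right)} = \frac{-33807 + \left(209 - 47\right)}{8321 + \left(8 + 531\right)} = \frac{-33807 + 162}{8321 + 539} = - \frac{33645}{8860} = \left(-33645\right) \frac{1}{8860} = - \frac{6729}{1772}$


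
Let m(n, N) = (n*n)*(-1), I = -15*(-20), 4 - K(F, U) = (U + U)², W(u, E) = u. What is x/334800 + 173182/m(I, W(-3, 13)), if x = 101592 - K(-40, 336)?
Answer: -1138313/4185000 ≈ -0.27200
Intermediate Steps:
K(F, U) = 4 - 4*U² (K(F, U) = 4 - (U + U)² = 4 - (2*U)² = 4 - 4*U²)
I = 300
m(n, N) = -n² (m(n, N) = n²*(-1) = -n²)
x = 553172 (x = 101592 - (4 - 4*336²) = 101592 - (4 - 4*112896) = 101592 - (4 - 451584) = 101592 - 1*(-451580) = 101592 + 451580 = 553172)
x/334800 + 173182/m(I, W(-3, 13)) = 553172/334800 + 173182/((-1*300²)) = 553172*(1/334800) + 173182/((-1*90000)) = 138293/83700 + 173182/(-90000) = 138293/83700 + 173182*(-1/90000) = 138293/83700 - 86591/45000 = -1138313/4185000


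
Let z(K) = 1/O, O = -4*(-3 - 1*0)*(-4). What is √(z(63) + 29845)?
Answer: √4297677/12 ≈ 172.76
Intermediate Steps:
O = -48 (O = -4*(-3 + 0)*(-4) = -4*(-3)*(-4) = 12*(-4) = -48)
z(K) = -1/48 (z(K) = 1/(-48) = -1/48)
√(z(63) + 29845) = √(-1/48 + 29845) = √(1432559/48) = √4297677/12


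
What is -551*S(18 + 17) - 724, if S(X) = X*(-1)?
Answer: 18561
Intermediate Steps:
S(X) = -X
-551*S(18 + 17) - 724 = -(-551)*(18 + 17) - 724 = -(-551)*35 - 724 = -551*(-35) - 724 = 19285 - 724 = 18561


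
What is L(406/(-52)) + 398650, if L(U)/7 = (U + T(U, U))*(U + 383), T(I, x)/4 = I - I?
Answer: 255625545/676 ≈ 3.7814e+5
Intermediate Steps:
T(I, x) = 0 (T(I, x) = 4*(I - I) = 4*0 = 0)
L(U) = 7*U*(383 + U) (L(U) = 7*((U + 0)*(U + 383)) = 7*(U*(383 + U)) = 7*U*(383 + U))
L(406/(-52)) + 398650 = 7*(406/(-52))*(383 + 406/(-52)) + 398650 = 7*(406*(-1/52))*(383 + 406*(-1/52)) + 398650 = 7*(-203/26)*(383 - 203/26) + 398650 = 7*(-203/26)*(9755/26) + 398650 = -13861855/676 + 398650 = 255625545/676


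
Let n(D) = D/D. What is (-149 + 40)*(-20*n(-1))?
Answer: 2180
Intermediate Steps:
n(D) = 1
(-149 + 40)*(-20*n(-1)) = (-149 + 40)*(-20*1) = -109*(-20) = 2180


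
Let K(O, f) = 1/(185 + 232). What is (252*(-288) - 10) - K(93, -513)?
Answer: -30268363/417 ≈ -72586.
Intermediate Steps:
K(O, f) = 1/417
(252*(-288) - 10) - K(93, -513) = (252*(-288) - 10) - 1*1/417 = (-72576 - 10) - 1/417 = -72586 - 1/417 = -30268363/417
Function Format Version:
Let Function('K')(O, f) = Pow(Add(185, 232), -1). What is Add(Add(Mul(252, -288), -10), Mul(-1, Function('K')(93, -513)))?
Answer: Rational(-30268363, 417) ≈ -72586.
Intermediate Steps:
Function('K')(O, f) = Rational(1, 417) (Function('K')(O, f) = Pow(417, -1) = Rational(1, 417))
Add(Add(Mul(252, -288), -10), Mul(-1, Function('K')(93, -513))) = Add(Add(Mul(252, -288), -10), Mul(-1, Rational(1, 417))) = Add(Add(-72576, -10), Rational(-1, 417)) = Add(-72586, Rational(-1, 417)) = Rational(-30268363, 417)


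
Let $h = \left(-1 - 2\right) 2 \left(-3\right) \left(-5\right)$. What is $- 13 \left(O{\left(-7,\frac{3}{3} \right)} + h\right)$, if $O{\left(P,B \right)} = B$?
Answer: $1157$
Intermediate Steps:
$h = -90$ ($h = \left(-3\right) 2 \left(-3\right) \left(-5\right) = \left(-6\right) \left(-3\right) \left(-5\right) = 18 \left(-5\right) = -90$)
$- 13 \left(O{\left(-7,\frac{3}{3} \right)} + h\right) = - 13 \left(\frac{3}{3} - 90\right) = - 13 \left(3 \cdot \frac{1}{3} - 90\right) = - 13 \left(1 - 90\right) = \left(-13\right) \left(-89\right) = 1157$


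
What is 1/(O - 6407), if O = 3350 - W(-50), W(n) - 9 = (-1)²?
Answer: -1/3067 ≈ -0.00032605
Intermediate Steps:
W(n) = 10 (W(n) = 9 + (-1)² = 9 + 1 = 10)
O = 3340 (O = 3350 - 1*10 = 3350 - 10 = 3340)
1/(O - 6407) = 1/(3340 - 6407) = 1/(-3067) = -1/3067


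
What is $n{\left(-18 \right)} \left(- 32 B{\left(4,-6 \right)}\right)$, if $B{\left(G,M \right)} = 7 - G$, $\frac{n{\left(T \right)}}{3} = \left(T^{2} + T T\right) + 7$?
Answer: $-188640$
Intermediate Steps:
$n{\left(T \right)} = 21 + 6 T^{2}$ ($n{\left(T \right)} = 3 \left(\left(T^{2} + T T\right) + 7\right) = 3 \left(\left(T^{2} + T^{2}\right) + 7\right) = 3 \left(2 T^{2} + 7\right) = 3 \left(7 + 2 T^{2}\right) = 21 + 6 T^{2}$)
$n{\left(-18 \right)} \left(- 32 B{\left(4,-6 \right)}\right) = \left(21 + 6 \left(-18\right)^{2}\right) \left(- 32 \left(7 - 4\right)\right) = \left(21 + 6 \cdot 324\right) \left(- 32 \left(7 - 4\right)\right) = \left(21 + 1944\right) \left(\left(-32\right) 3\right) = 1965 \left(-96\right) = -188640$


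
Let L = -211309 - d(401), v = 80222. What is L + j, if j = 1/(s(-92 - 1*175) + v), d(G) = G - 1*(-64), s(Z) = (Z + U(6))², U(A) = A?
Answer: -31415190481/148343 ≈ -2.1177e+5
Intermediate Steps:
s(Z) = (6 + Z)² (s(Z) = (Z + 6)² = (6 + Z)²)
d(G) = 64 + G (d(G) = G + 64 = 64 + G)
j = 1/148343 (j = 1/((6 + (-92 - 1*175))² + 80222) = 1/((6 + (-92 - 175))² + 80222) = 1/((6 - 267)² + 80222) = 1/((-261)² + 80222) = 1/(68121 + 80222) = 1/148343 ≈ 6.7411e-6)
L = -211774 (L = -211309 - (64 + 401) = -211309 - 1*465 = -211309 - 465 = -211774)
L + j = -211774 + 1/148343 = -31415190481/148343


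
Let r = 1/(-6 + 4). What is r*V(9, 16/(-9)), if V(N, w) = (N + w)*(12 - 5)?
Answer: -455/18 ≈ -25.278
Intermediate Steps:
V(N, w) = 7*N + 7*w (V(N, w) = (N + w)*7 = 7*N + 7*w)
r = -½ (r = 1/(-2) = -½ ≈ -0.50000)
r*V(9, 16/(-9)) = -(7*9 + 7*(16/(-9)))/2 = -(63 + 7*(16*(-⅑)))/2 = -(63 + 7*(-16/9))/2 = -(63 - 112/9)/2 = -½*455/9 = -455/18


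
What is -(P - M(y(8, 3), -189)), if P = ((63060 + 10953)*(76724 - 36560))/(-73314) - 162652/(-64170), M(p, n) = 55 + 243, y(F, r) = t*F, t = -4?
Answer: 5337375176582/130682205 ≈ 40842.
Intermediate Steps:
y(F, r) = -4*F
M(p, n) = 298
P = -5298431879492/130682205 (P = (74013*40164)*(-1/73314) - 162652*(-1/64170) = 2972658132*(-1/73314) + 81326/32085 = -165147674/4073 + 81326/32085 = -5298431879492/130682205 ≈ -40544.)
-(P - M(y(8, 3), -189)) = -(-5298431879492/130682205 - 1*298) = -(-5298431879492/130682205 - 298) = -1*(-5337375176582/130682205) = 5337375176582/130682205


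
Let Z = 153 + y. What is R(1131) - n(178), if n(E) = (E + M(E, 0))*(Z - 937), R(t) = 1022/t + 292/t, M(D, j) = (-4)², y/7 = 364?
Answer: -129014994/377 ≈ -3.4222e+5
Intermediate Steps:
y = 2548 (y = 7*364 = 2548)
M(D, j) = 16
Z = 2701 (Z = 153 + 2548 = 2701)
R(t) = 1314/t
n(E) = 28224 + 1764*E (n(E) = (E + 16)*(2701 - 937) = (16 + E)*1764 = 28224 + 1764*E)
R(1131) - n(178) = 1314/1131 - (28224 + 1764*178) = 1314*(1/1131) - (28224 + 313992) = 438/377 - 1*342216 = 438/377 - 342216 = -129014994/377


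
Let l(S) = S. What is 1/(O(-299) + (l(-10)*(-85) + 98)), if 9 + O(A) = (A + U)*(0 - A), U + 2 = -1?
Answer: -1/89359 ≈ -1.1191e-5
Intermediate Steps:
U = -3 (U = -2 - 1 = -3)
O(A) = -9 - A*(-3 + A) (O(A) = -9 + (A - 3)*(0 - A) = -9 + (-3 + A)*(-A) = -9 - A*(-3 + A))
1/(O(-299) + (l(-10)*(-85) + 98)) = 1/((-9 - 1*(-299)² + 3*(-299)) + (-10*(-85) + 98)) = 1/((-9 - 1*89401 - 897) + (850 + 98)) = 1/((-9 - 89401 - 897) + 948) = 1/(-90307 + 948) = 1/(-89359) = -1/89359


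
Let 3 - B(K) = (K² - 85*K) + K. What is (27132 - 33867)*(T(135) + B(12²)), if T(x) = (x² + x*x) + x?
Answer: -188229780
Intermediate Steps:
T(x) = x + 2*x² (T(x) = (x² + x²) + x = 2*x² + x = x + 2*x²)
B(K) = 3 - K² + 84*K (B(K) = 3 - ((K² - 85*K) + K) = 3 - (K² - 84*K) = 3 + (-K² + 84*K) = 3 - K² + 84*K)
(27132 - 33867)*(T(135) + B(12²)) = (27132 - 33867)*(135*(1 + 2*135) + (3 - (12²)² + 84*12²)) = -6735*(135*(1 + 270) + (3 - 1*144² + 84*144)) = -6735*(135*271 + (3 - 1*20736 + 12096)) = -6735*(36585 + (3 - 20736 + 12096)) = -6735*(36585 - 8637) = -6735*27948 = -188229780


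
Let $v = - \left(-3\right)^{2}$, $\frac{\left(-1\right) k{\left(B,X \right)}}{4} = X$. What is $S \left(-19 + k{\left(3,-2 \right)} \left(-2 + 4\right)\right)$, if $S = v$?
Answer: $27$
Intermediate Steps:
$k{\left(B,X \right)} = - 4 X$
$v = -9$ ($v = \left(-1\right) 9 = -9$)
$S = -9$
$S \left(-19 + k{\left(3,-2 \right)} \left(-2 + 4\right)\right) = - 9 \left(-19 + \left(-4\right) \left(-2\right) \left(-2 + 4\right)\right) = - 9 \left(-19 + 8 \cdot 2\right) = - 9 \left(-19 + 16\right) = \left(-9\right) \left(-3\right) = 27$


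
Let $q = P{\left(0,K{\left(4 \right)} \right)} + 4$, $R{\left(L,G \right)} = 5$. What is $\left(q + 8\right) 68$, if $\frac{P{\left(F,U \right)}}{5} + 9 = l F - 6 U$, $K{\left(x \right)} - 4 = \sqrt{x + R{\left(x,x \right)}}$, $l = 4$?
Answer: $-16524$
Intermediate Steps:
$K{\left(x \right)} = 4 + \sqrt{5 + x}$ ($K{\left(x \right)} = 4 + \sqrt{x + 5} = 4 + \sqrt{5 + x}$)
$P{\left(F,U \right)} = -45 - 30 U + 20 F$ ($P{\left(F,U \right)} = -45 + 5 \left(4 F - 6 U\right) = -45 + 5 \left(- 6 U + 4 F\right) = -45 + \left(- 30 U + 20 F\right) = -45 - 30 U + 20 F$)
$q = -251$ ($q = \left(-45 - 30 \left(4 + \sqrt{5 + 4}\right) + 20 \cdot 0\right) + 4 = \left(-45 - 30 \left(4 + \sqrt{9}\right) + 0\right) + 4 = \left(-45 - 30 \left(4 + 3\right) + 0\right) + 4 = \left(-45 - 210 + 0\right) + 4 = -255 + 4 = -251$)
$\left(q + 8\right) 68 = \left(-251 + 8\right) 68 = \left(-243\right) 68 = -16524$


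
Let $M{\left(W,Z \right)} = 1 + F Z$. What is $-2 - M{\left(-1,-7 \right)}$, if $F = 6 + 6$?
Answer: $81$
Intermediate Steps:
$F = 12$
$M{\left(W,Z \right)} = 1 + 12 Z$
$-2 - M{\left(-1,-7 \right)} = -2 - \left(1 + 12 \left(-7\right)\right) = -2 - \left(1 - 84\right) = -2 - -83 = -2 + 83 = 81$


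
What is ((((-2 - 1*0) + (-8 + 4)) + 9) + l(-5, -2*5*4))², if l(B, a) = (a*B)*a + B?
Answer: 64032004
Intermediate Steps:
l(B, a) = B + B*a² (l(B, a) = (B*a)*a + B = B*a² + B = B + B*a²)
((((-2 - 1*0) + (-8 + 4)) + 9) + l(-5, -2*5*4))² = ((((-2 - 1*0) + (-8 + 4)) + 9) - 5*(1 + (-2*5*4)²))² = ((((-2 + 0) - 4) + 9) - 5*(1 + (-10*4)²))² = (((-2 - 4) + 9) - 5*(1 + (-40)²))² = ((-6 + 9) - 5*(1 + 1600))² = (3 - 5*1601)² = (3 - 8005)² = (-8002)² = 64032004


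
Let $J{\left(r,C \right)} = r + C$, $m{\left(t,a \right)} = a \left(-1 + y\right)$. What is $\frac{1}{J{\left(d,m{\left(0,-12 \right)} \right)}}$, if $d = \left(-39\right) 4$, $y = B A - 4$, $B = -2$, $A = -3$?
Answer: $- \frac{1}{168} \approx -0.0059524$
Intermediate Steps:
$y = 2$ ($y = \left(-2\right) \left(-3\right) - 4 = 6 - 4 = 2$)
$m{\left(t,a \right)} = a$ ($m{\left(t,a \right)} = a \left(-1 + 2\right) = a 1 = a$)
$d = -156$
$J{\left(r,C \right)} = C + r$
$\frac{1}{J{\left(d,m{\left(0,-12 \right)} \right)}} = \frac{1}{-12 - 156} = \frac{1}{-168} = - \frac{1}{168}$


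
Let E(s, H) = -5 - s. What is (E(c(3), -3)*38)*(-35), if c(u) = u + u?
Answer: 14630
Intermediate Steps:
c(u) = 2*u
(E(c(3), -3)*38)*(-35) = ((-5 - 2*3)*38)*(-35) = ((-5 - 1*6)*38)*(-35) = ((-5 - 6)*38)*(-35) = -11*38*(-35) = -418*(-35) = 14630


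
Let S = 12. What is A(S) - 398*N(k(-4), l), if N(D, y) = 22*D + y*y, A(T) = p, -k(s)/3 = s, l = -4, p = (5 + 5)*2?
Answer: -111420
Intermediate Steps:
p = 20 (p = 10*2 = 20)
k(s) = -3*s
A(T) = 20
N(D, y) = y² + 22*D (N(D, y) = 22*D + y² = y² + 22*D)
A(S) - 398*N(k(-4), l) = 20 - 398*((-4)² + 22*(-3*(-4))) = 20 - 398*(16 + 22*12) = 20 - 398*(16 + 264) = 20 - 398*280 = 20 - 111440 = -111420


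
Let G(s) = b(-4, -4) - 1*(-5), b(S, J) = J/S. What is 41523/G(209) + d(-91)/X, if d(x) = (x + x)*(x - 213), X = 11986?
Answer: 6384957/922 ≈ 6925.1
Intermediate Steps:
G(s) = 6 (G(s) = -4/(-4) - 1*(-5) = -4*(-1/4) + 5 = 1 + 5 = 6)
d(x) = 2*x*(-213 + x) (d(x) = (2*x)*(-213 + x) = 2*x*(-213 + x))
41523/G(209) + d(-91)/X = 41523/6 + (2*(-91)*(-213 - 91))/11986 = 41523*(1/6) + (2*(-91)*(-304))*(1/11986) = 13841/2 + 55328*(1/11986) = 13841/2 + 2128/461 = 6384957/922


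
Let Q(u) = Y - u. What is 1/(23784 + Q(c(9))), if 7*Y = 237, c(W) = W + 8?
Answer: 7/166606 ≈ 4.2015e-5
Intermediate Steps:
c(W) = 8 + W
Y = 237/7 (Y = (⅐)*237 = 237/7 ≈ 33.857)
Q(u) = 237/7 - u
1/(23784 + Q(c(9))) = 1/(23784 + (237/7 - (8 + 9))) = 1/(23784 + (237/7 - 1*17)) = 1/(23784 + (237/7 - 17)) = 1/(23784 + 118/7) = 1/(166606/7) = 7/166606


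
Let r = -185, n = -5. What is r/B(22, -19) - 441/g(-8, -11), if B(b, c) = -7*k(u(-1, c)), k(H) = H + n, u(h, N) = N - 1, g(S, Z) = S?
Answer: 15139/280 ≈ 54.068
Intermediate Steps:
u(h, N) = -1 + N
k(H) = -5 + H (k(H) = H - 5 = -5 + H)
B(b, c) = 42 - 7*c (B(b, c) = -7*(-5 + (-1 + c)) = -7*(-6 + c) = 42 - 7*c)
r/B(22, -19) - 441/g(-8, -11) = -185/(42 - 7*(-19)) - 441/(-8) = -185/(42 + 133) - 441*(-⅛) = -185/175 + 441/8 = -185*1/175 + 441/8 = -37/35 + 441/8 = 15139/280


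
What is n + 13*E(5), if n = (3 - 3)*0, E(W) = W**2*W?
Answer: 1625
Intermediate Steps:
E(W) = W**3
n = 0 (n = 0*0 = 0)
n + 13*E(5) = 0 + 13*5**3 = 0 + 13*125 = 0 + 1625 = 1625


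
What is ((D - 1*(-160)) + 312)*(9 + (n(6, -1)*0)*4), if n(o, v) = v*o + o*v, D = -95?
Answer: 3393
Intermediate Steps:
n(o, v) = 2*o*v (n(o, v) = o*v + o*v = 2*o*v)
((D - 1*(-160)) + 312)*(9 + (n(6, -1)*0)*4) = ((-95 - 1*(-160)) + 312)*(9 + ((2*6*(-1))*0)*4) = ((-95 + 160) + 312)*(9 - 12*0*4) = (65 + 312)*(9 + 0*4) = 377*(9 + 0) = 377*9 = 3393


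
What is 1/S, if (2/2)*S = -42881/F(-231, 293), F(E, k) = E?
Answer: 231/42881 ≈ 0.0053870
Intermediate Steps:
S = 42881/231 (S = -42881/(-231) = -42881*(-1/231) = 42881/231 ≈ 185.63)
1/S = 1/(42881/231) = 231/42881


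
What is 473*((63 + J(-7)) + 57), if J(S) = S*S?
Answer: 79937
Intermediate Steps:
J(S) = S**2
473*((63 + J(-7)) + 57) = 473*((63 + (-7)**2) + 57) = 473*((63 + 49) + 57) = 473*(112 + 57) = 473*169 = 79937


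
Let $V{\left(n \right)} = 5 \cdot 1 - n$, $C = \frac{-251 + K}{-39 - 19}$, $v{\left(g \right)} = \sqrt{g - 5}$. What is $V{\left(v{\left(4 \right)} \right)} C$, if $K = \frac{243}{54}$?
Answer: $\frac{85}{4} - \frac{17 i}{4} \approx 21.25 - 4.25 i$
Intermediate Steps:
$K = \frac{9}{2}$ ($K = 243 \cdot \frac{1}{54} = \frac{9}{2} \approx 4.5$)
$v{\left(g \right)} = \sqrt{-5 + g}$
$C = \frac{17}{4}$ ($C = \frac{-251 + \frac{9}{2}}{-39 - 19} = - \frac{493}{2 \left(-58\right)} = \left(- \frac{493}{2}\right) \left(- \frac{1}{58}\right) = \frac{17}{4} \approx 4.25$)
$V{\left(n \right)} = 5 - n$
$V{\left(v{\left(4 \right)} \right)} C = \left(5 - \sqrt{-5 + 4}\right) \frac{17}{4} = \left(5 - \sqrt{-1}\right) \frac{17}{4} = \left(5 - i\right) \frac{17}{4} = \frac{85}{4} - \frac{17 i}{4}$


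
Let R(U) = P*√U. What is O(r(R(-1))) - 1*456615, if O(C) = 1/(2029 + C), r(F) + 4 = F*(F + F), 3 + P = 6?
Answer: -916426304/2007 ≈ -4.5662e+5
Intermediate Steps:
P = 3 (P = -3 + 6 = 3)
R(U) = 3*√U
r(F) = -4 + 2*F² (r(F) = -4 + F*(F + F) = -4 + F*(2*F) = -4 + 2*F²)
O(r(R(-1))) - 1*456615 = 1/(2029 + (-4 + 2*(3*√(-1))²)) - 1*456615 = 1/(2029 + (-4 + 2*(3*I)²)) - 456615 = 1/(2029 + (-4 + 2*(-9))) - 456615 = 1/(2029 + (-4 - 18)) - 456615 = 1/(2029 - 22) - 456615 = 1/2007 - 456615 = -916426304/2007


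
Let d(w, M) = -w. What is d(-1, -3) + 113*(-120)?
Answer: -13559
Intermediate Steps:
d(-1, -3) + 113*(-120) = -1*(-1) + 113*(-120) = 1 - 13560 = -13559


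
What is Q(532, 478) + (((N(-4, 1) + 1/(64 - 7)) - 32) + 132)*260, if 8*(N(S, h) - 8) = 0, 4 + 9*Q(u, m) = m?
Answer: 1603822/57 ≈ 28137.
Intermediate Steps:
Q(u, m) = -4/9 + m/9
N(S, h) = 8 (N(S, h) = 8 + (⅛)*0 = 8 + 0 = 8)
Q(532, 478) + (((N(-4, 1) + 1/(64 - 7)) - 32) + 132)*260 = (-4/9 + (⅑)*478) + (((8 + 1/(64 - 7)) - 32) + 132)*260 = (-4/9 + 478/9) + (((8 + 1/57) - 32) + 132)*260 = 158/3 + (((8 + 1/57) - 32) + 132)*260 = 158/3 + ((457/57 - 32) + 132)*260 = 158/3 + (-1367/57 + 132)*260 = 158/3 + (6157/57)*260 = 158/3 + 1600820/57 = 1603822/57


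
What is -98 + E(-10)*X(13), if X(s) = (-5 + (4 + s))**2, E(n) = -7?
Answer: -1106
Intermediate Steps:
X(s) = (-1 + s)**2
-98 + E(-10)*X(13) = -98 - 7*(-1 + 13)**2 = -98 - 7*12**2 = -98 - 7*144 = -98 - 1008 = -1106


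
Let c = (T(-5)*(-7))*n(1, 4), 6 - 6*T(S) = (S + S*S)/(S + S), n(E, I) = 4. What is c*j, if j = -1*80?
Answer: 8960/3 ≈ 2986.7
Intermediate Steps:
T(S) = 1 - (S + S²)/(12*S) (T(S) = 1 - (S + S*S)/(6*(S + S)) = 1 - (S + S²)/(6*(2*S)) = 1 - (S + S²)*1/(2*S)/6 = 1 - (S + S²)/(12*S))
c = -112/3 (c = ((11/12 - 1/12*(-5))*(-7))*4 = ((11/12 + 5/12)*(-7))*4 = ((4/3)*(-7))*4 = -28/3*4 = -112/3 ≈ -37.333)
j = -80
c*j = -112/3*(-80) = 8960/3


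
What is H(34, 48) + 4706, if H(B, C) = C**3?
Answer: 115298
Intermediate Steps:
H(34, 48) + 4706 = 48**3 + 4706 = 110592 + 4706 = 115298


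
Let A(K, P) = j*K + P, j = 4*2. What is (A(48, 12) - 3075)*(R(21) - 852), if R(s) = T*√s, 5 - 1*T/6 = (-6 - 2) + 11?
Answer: 2282508 - 32148*√21 ≈ 2.1352e+6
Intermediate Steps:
T = 12 (T = 30 - 6*((-6 - 2) + 11) = 30 - 6*(-8 + 11) = 30 - 6*3 = 30 - 18 = 12)
j = 8
A(K, P) = P + 8*K (A(K, P) = 8*K + P = P + 8*K)
R(s) = 12*√s
(A(48, 12) - 3075)*(R(21) - 852) = ((12 + 8*48) - 3075)*(12*√21 - 852) = ((12 + 384) - 3075)*(-852 + 12*√21) = (396 - 3075)*(-852 + 12*√21) = -2679*(-852 + 12*√21) = 2282508 - 32148*√21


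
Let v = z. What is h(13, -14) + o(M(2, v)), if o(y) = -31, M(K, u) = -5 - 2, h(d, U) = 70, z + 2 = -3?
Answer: 39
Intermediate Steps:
z = -5 (z = -2 - 3 = -5)
v = -5
M(K, u) = -7
h(13, -14) + o(M(2, v)) = 70 - 31 = 39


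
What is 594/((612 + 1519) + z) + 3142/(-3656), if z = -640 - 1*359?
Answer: -173135/517324 ≈ -0.33467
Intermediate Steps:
z = -999 (z = -640 - 359 = -999)
594/((612 + 1519) + z) + 3142/(-3656) = 594/((612 + 1519) - 999) + 3142/(-3656) = 594/(2131 - 999) + 3142*(-1/3656) = 594/1132 - 1571/1828 = 594*(1/1132) - 1571/1828 = 297/566 - 1571/1828 = -173135/517324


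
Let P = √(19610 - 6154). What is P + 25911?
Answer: 26027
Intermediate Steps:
P = 116 (P = √13456 = 116)
P + 25911 = 116 + 25911 = 26027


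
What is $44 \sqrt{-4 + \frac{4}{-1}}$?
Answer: $88 i \sqrt{2} \approx 124.45 i$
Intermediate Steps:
$44 \sqrt{-4 + \frac{4}{-1}} = 44 \sqrt{-4 + 4 \left(-1\right)} = 44 \sqrt{-4 - 4} = 44 \sqrt{-8} = 44 \cdot 2 i \sqrt{2} = 88 i \sqrt{2}$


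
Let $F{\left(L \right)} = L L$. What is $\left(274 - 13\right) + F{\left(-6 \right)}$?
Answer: $297$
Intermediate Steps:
$F{\left(L \right)} = L^{2}$
$\left(274 - 13\right) + F{\left(-6 \right)} = \left(274 - 13\right) + \left(-6\right)^{2} = 261 + 36 = 297$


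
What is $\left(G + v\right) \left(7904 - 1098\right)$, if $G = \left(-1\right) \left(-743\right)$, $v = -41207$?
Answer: $-275397984$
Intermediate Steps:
$G = 743$
$\left(G + v\right) \left(7904 - 1098\right) = \left(743 - 41207\right) \left(7904 - 1098\right) = \left(-40464\right) 6806 = -275397984$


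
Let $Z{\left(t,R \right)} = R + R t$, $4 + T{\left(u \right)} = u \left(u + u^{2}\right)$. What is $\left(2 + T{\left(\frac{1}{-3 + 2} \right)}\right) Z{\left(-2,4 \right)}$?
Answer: $8$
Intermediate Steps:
$T{\left(u \right)} = -4 + u \left(u + u^{2}\right)$
$\left(2 + T{\left(\frac{1}{-3 + 2} \right)}\right) Z{\left(-2,4 \right)} = \left(2 + \left(-4 + \left(\frac{1}{-3 + 2}\right)^{2} + \left(\frac{1}{-3 + 2}\right)^{3}\right)\right) 4 \left(1 - 2\right) = \left(2 + \left(-4 + \left(\frac{1}{-1}\right)^{2} + \left(\frac{1}{-1}\right)^{3}\right)\right) 4 \left(-1\right) = \left(2 + \left(-4 + \left(-1\right)^{2} + \left(-1\right)^{3}\right)\right) \left(-4\right) = \left(2 - 4\right) \left(-4\right) = \left(-2\right) \left(-4\right) = 8$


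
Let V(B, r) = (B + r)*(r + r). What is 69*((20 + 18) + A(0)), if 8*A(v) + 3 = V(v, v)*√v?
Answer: 20769/8 ≈ 2596.1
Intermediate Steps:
V(B, r) = 2*r*(B + r) (V(B, r) = (B + r)*(2*r) = 2*r*(B + r))
A(v) = -3/8 + v^(5/2)/2 (A(v) = -3/8 + ((2*v*(v + v))*√v)/8 = -3/8 + ((2*v*(2*v))*√v)/8 = -3/8 + ((4*v²)*√v)/8 = -3/8 + (4*v^(5/2))/8 = -3/8 + v^(5/2)/2)
69*((20 + 18) + A(0)) = 69*((20 + 18) + (-3/8 + 0^(5/2)/2)) = 69*(38 + (-3/8 + (½)*0)) = 69*(38 + (-3/8 + 0)) = 69*(38 - 3/8) = 69*(301/8) = 20769/8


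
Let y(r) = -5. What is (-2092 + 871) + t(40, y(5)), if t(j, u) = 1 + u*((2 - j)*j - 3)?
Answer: 6395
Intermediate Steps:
t(j, u) = 1 + u*(-3 + j*(2 - j)) (t(j, u) = 1 + u*(j*(2 - j) - 3) = 1 + u*(-3 + j*(2 - j)))
(-2092 + 871) + t(40, y(5)) = (-2092 + 871) + (1 - 3*(-5) - 1*(-5)*40**2 + 2*40*(-5)) = -1221 + (1 + 15 - 1*(-5)*1600 - 400) = -1221 + (1 + 15 + 8000 - 400) = -1221 + 7616 = 6395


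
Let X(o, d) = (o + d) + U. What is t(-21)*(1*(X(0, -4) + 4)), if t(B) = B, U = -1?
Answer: 21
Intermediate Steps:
X(o, d) = -1 + d + o (X(o, d) = (o + d) - 1 = (d + o) - 1 = -1 + d + o)
t(-21)*(1*(X(0, -4) + 4)) = -21*((-1 - 4 + 0) + 4) = -21*(-5 + 4) = -21*(-1) = 21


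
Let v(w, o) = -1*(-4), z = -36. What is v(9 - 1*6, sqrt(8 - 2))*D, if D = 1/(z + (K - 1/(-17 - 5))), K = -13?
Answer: -88/1077 ≈ -0.081708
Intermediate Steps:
v(w, o) = 4
D = -22/1077 (D = 1/(-36 + (-13 - 1/(-17 - 5))) = 1/(-36 + (-13 - 1/(-22))) = 1/(-36 + (-13 - 1*(-1/22))) = 1/(-36 + (-13 + 1/22)) = 1/(-36 - 285/22) = 1/(-1077/22) = -22/1077 ≈ -0.020427)
v(9 - 1*6, sqrt(8 - 2))*D = 4*(-22/1077) = -88/1077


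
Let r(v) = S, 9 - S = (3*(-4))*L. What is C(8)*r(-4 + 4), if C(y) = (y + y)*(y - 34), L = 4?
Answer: -23712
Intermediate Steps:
C(y) = 2*y*(-34 + y) (C(y) = (2*y)*(-34 + y) = 2*y*(-34 + y))
S = 57 (S = 9 - 3*(-4)*4 = 9 - (-12)*4 = 9 - 1*(-48) = 9 + 48 = 57)
r(v) = 57
C(8)*r(-4 + 4) = (2*8*(-34 + 8))*57 = (2*8*(-26))*57 = -416*57 = -23712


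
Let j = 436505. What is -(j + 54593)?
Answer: -491098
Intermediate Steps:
-(j + 54593) = -(436505 + 54593) = -1*491098 = -491098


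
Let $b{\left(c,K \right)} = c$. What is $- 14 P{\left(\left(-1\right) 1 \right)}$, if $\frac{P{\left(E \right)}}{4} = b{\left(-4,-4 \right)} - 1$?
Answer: $280$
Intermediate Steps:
$P{\left(E \right)} = -20$ ($P{\left(E \right)} = 4 \left(-4 - 1\right) = 4 \left(-5\right) = -20$)
$- 14 P{\left(\left(-1\right) 1 \right)} = \left(-14\right) \left(-20\right) = 280$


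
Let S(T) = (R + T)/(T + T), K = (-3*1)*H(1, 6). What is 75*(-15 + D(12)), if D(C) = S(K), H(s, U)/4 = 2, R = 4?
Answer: -4375/4 ≈ -1093.8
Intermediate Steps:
H(s, U) = 8 (H(s, U) = 4*2 = 8)
K = -24 (K = -3*1*8 = -3*8 = -24)
S(T) = (4 + T)/(2*T) (S(T) = (4 + T)/(T + T) = (4 + T)/((2*T)) = (4 + T)*(1/(2*T)) = (4 + T)/(2*T))
D(C) = 5/12 (D(C) = (½)*(4 - 24)/(-24) = (½)*(-1/24)*(-20) = 5/12)
75*(-15 + D(12)) = 75*(-15 + 5/12) = 75*(-175/12) = -4375/4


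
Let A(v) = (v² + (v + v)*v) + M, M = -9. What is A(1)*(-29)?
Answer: 174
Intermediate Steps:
A(v) = -9 + 3*v² (A(v) = (v² + (v + v)*v) - 9 = (v² + (2*v)*v) - 9 = (v² + 2*v²) - 9 = 3*v² - 9 = -9 + 3*v²)
A(1)*(-29) = (-9 + 3*1²)*(-29) = (-9 + 3*1)*(-29) = (-9 + 3)*(-29) = -6*(-29) = 174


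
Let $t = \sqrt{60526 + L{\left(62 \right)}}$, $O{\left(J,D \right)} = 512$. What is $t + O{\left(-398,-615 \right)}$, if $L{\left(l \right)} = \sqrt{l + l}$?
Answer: $512 + \sqrt{60526 + 2 \sqrt{31}} \approx 758.04$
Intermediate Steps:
$L{\left(l \right)} = \sqrt{2} \sqrt{l}$ ($L{\left(l \right)} = \sqrt{2 l} = \sqrt{2} \sqrt{l}$)
$t = \sqrt{60526 + 2 \sqrt{31}}$ ($t = \sqrt{60526 + \sqrt{2} \sqrt{62}} = \sqrt{60526 + 2 \sqrt{31}} \approx 246.04$)
$t + O{\left(-398,-615 \right)} = \sqrt{60526 + 2 \sqrt{31}} + 512 = 512 + \sqrt{60526 + 2 \sqrt{31}}$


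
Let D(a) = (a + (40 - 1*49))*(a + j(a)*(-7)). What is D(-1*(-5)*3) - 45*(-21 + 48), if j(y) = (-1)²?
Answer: -1167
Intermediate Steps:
j(y) = 1
D(a) = (-9 + a)*(-7 + a) (D(a) = (a + (40 - 1*49))*(a + 1*(-7)) = (a + (40 - 49))*(a - 7) = (a - 9)*(-7 + a) = (-9 + a)*(-7 + a))
D(-1*(-5)*3) - 45*(-21 + 48) = (63 + (-1*(-5)*3)² - 16*(-1*(-5))*3) - 45*(-21 + 48) = (63 + (5*3)² - 80*3) - 45*27 = (63 + 15² - 16*15) - 1215 = (63 + 225 - 240) - 1215 = 48 - 1215 = -1167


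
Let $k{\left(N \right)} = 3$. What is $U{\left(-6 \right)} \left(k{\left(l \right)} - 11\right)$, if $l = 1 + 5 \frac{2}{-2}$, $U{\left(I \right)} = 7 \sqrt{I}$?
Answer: $- 56 i \sqrt{6} \approx - 137.17 i$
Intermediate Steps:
$l = -4$ ($l = 1 + 5 \cdot 2 \left(- \frac{1}{2}\right) = 1 + 5 \left(-1\right) = 1 - 5 = -4$)
$U{\left(-6 \right)} \left(k{\left(l \right)} - 11\right) = 7 \sqrt{-6} \left(3 - 11\right) = 7 i \sqrt{6} \left(-8\right) = - 56 i \sqrt{6}$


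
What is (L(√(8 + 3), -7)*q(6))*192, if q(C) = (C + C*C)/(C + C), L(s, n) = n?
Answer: -4704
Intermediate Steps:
q(C) = (C + C²)/(2*C) (q(C) = (C + C²)/((2*C)) = (C + C²)*(1/(2*C)) = (C + C²)/(2*C))
(L(√(8 + 3), -7)*q(6))*192 = -7*(½ + (½)*6)*192 = -7*(½ + 3)*192 = -7*7/2*192 = -49/2*192 = -4704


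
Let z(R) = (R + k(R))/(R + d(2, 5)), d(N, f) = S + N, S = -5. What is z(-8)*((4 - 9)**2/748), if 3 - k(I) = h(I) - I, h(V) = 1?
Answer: 175/4114 ≈ 0.042538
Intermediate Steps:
k(I) = 2 + I (k(I) = 3 - (1 - I) = 3 + (-1 + I) = 2 + I)
d(N, f) = -5 + N
z(R) = (2 + 2*R)/(-3 + R) (z(R) = (R + (2 + R))/(R + (-5 + 2)) = (2 + 2*R)/(R - 3) = (2 + 2*R)/(-3 + R))
z(-8)*((4 - 9)**2/748) = (2*(1 - 8)/(-3 - 8))*((4 - 9)**2/748) = (2*(-7)/(-11))*((-5)**2*(1/748)) = (2*(-1/11)*(-7))*(25*(1/748)) = (14/11)*(25/748) = 175/4114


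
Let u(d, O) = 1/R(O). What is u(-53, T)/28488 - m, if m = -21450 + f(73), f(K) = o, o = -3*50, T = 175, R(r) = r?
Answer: 107684640001/4985400 ≈ 21600.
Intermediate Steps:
u(d, O) = 1/O
o = -150
f(K) = -150
m = -21600 (m = -21450 - 150 = -21600)
u(-53, T)/28488 - m = 1/(175*28488) - 1*(-21600) = (1/175)*(1/28488) + 21600 = 1/4985400 + 21600 = 107684640001/4985400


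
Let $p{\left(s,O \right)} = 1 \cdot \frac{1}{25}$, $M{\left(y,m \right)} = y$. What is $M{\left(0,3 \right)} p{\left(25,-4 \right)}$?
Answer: $0$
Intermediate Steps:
$p{\left(s,O \right)} = \frac{1}{25}$ ($p{\left(s,O \right)} = 1 \cdot \frac{1}{25} = \frac{1}{25}$)
$M{\left(0,3 \right)} p{\left(25,-4 \right)} = 0 \cdot \frac{1}{25} = 0$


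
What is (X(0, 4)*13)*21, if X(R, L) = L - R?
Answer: 1092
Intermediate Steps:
(X(0, 4)*13)*21 = ((4 - 1*0)*13)*21 = ((4 + 0)*13)*21 = (4*13)*21 = 52*21 = 1092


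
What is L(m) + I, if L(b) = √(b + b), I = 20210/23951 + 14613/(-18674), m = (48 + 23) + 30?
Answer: 637339/10401418 + √202 ≈ 14.274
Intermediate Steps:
m = 101 (m = 71 + 30 = 101)
I = 637339/10401418 (I = 20210*(1/23951) + 14613*(-1/18674) = 470/557 - 14613/18674 = 637339/10401418 ≈ 0.061274)
L(b) = √2*√b (L(b) = √(2*b) = √2*√b)
L(m) + I = √2*√101 + 637339/10401418 = √202 + 637339/10401418 = 637339/10401418 + √202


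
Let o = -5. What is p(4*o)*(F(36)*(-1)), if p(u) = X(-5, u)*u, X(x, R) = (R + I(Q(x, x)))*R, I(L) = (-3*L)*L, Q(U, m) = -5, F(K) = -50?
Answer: -1900000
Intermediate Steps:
I(L) = -3*L²
X(x, R) = R*(-75 + R) (X(x, R) = (R - 3*(-5)²)*R = (R - 3*25)*R = (R - 75)*R = (-75 + R)*R = R*(-75 + R))
p(u) = u²*(-75 + u) (p(u) = (u*(-75 + u))*u = u²*(-75 + u))
p(4*o)*(F(36)*(-1)) = ((4*(-5))²*(-75 + 4*(-5)))*(-50*(-1)) = ((-20)²*(-75 - 20))*50 = (400*(-95))*50 = -38000*50 = -1900000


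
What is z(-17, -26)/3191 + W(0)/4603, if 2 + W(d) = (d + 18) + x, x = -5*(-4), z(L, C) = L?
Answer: 36625/14688173 ≈ 0.0024935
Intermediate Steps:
x = 20
W(d) = 36 + d (W(d) = -2 + ((d + 18) + 20) = -2 + ((18 + d) + 20) = -2 + (38 + d) = 36 + d)
z(-17, -26)/3191 + W(0)/4603 = -17/3191 + (36 + 0)/4603 = -17*1/3191 + 36*(1/4603) = -17/3191 + 36/4603 = 36625/14688173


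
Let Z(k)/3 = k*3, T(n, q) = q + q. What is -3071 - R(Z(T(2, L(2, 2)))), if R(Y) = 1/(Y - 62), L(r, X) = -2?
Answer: -300957/98 ≈ -3071.0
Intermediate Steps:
T(n, q) = 2*q
Z(k) = 9*k (Z(k) = 3*(k*3) = 3*(3*k) = 9*k)
R(Y) = 1/(-62 + Y)
-3071 - R(Z(T(2, L(2, 2)))) = -3071 - 1/(-62 + 9*(2*(-2))) = -3071 - 1/(-62 + 9*(-4)) = -3071 - 1/(-62 - 36) = -3071 - 1/(-98) = -3071 - 1*(-1/98) = -3071 + 1/98 = -300957/98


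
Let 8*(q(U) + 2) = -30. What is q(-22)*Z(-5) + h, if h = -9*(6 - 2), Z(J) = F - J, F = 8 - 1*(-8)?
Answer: -627/4 ≈ -156.75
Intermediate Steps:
F = 16 (F = 8 + 8 = 16)
Z(J) = 16 - J
q(U) = -23/4 (q(U) = -2 + (1/8)*(-30) = -2 - 15/4 = -23/4)
h = -36 (h = -9*4 = -36)
q(-22)*Z(-5) + h = -23*(16 - 1*(-5))/4 - 36 = -23*(16 + 5)/4 - 36 = -23/4*21 - 36 = -483/4 - 36 = -627/4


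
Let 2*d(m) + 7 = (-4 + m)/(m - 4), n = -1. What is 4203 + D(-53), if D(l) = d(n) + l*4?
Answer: 3988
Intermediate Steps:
d(m) = -3 (d(m) = -7/2 + ((-4 + m)/(m - 4))/2 = -7/2 + ((-4 + m)/(-4 + m))/2 = -7/2 + (½)*1 = -7/2 + ½ = -3)
D(l) = -3 + 4*l (D(l) = -3 + l*4 = -3 + 4*l)
4203 + D(-53) = 4203 + (-3 + 4*(-53)) = 4203 + (-3 - 212) = 4203 - 215 = 3988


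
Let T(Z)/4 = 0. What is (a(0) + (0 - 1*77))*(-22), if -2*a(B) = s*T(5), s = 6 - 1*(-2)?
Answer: 1694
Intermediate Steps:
s = 8 (s = 6 + 2 = 8)
T(Z) = 0 (T(Z) = 4*0 = 0)
a(B) = 0 (a(B) = -4*0 = -½*0 = 0)
(a(0) + (0 - 1*77))*(-22) = (0 + (0 - 1*77))*(-22) = (0 + (0 - 77))*(-22) = (0 - 77)*(-22) = -77*(-22) = 1694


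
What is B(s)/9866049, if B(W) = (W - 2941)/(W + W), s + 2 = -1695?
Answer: 773/5580895051 ≈ 1.3851e-7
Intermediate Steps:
s = -1697 (s = -2 - 1695 = -1697)
B(W) = (-2941 + W)/(2*W) (B(W) = (-2941 + W)/((2*W)) = (-2941 + W)*(1/(2*W)) = (-2941 + W)/(2*W))
B(s)/9866049 = ((½)*(-2941 - 1697)/(-1697))/9866049 = ((½)*(-1/1697)*(-4638))*(1/9866049) = (2319/1697)*(1/9866049) = 773/5580895051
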